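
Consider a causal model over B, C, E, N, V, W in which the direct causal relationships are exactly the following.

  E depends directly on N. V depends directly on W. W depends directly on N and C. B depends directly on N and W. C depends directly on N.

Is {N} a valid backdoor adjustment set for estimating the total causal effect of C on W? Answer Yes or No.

Backdoor paths from C to W (paths whose first edge points into C):
  P1: C <- N -> W
  P2: C <- N -> B <- W
Condition 1 (no descendant of C in the set): holds — descendants of C are {B, V, W}; none are in {N}.
Condition 2 (every backdoor path blocked by {N}):
  P1: blocked at fork node N ∈ conditioning set.
  P2: blocked at fork node N ∈ conditioning set.
{N} satisfies the backdoor criterion.

Yes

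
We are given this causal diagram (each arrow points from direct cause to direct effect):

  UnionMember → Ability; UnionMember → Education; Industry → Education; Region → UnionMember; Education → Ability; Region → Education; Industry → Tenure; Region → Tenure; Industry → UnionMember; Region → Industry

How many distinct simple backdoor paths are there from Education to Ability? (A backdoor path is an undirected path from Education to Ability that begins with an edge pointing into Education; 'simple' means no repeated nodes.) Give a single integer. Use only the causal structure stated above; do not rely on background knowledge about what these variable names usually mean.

7

A backdoor path from Education to Ability is any simple undirected path whose first edge points into Education (i.e. leaves Education via a parent).
Parents of Education: {Industry, Region, UnionMember}.
Enumerating:
  P1: Education <- Region -> Industry -> UnionMember -> Ability
  P2: Education <- Region -> UnionMember -> Ability
  P3: Education <- Region -> Tenure <- Industry -> UnionMember -> Ability
  P4: Education <- Industry <- Region -> UnionMember -> Ability
  P5: Education <- Industry -> UnionMember -> Ability
  P6: Education <- Industry -> Tenure <- Region -> UnionMember -> Ability
  P7: Education <- UnionMember -> Ability
That exhausts the simple backdoor paths. Count: 7.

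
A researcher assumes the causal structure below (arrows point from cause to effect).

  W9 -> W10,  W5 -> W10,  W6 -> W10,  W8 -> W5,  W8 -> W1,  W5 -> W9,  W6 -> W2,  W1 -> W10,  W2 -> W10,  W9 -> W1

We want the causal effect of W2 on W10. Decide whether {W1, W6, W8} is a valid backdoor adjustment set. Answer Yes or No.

Yes

Backdoor paths from W2 to W10 (paths whose first edge points into W2):
  P1: W2 <- W6 -> W10
Condition 1 (no descendant of W2 in the set): holds — descendants of W2 are {W10}; none are in {W1, W6, W8}.
Condition 2 (every backdoor path blocked by {W1, W6, W8}):
  P1: blocked at fork node W6 ∈ conditioning set.
{W1, W6, W8} satisfies the backdoor criterion.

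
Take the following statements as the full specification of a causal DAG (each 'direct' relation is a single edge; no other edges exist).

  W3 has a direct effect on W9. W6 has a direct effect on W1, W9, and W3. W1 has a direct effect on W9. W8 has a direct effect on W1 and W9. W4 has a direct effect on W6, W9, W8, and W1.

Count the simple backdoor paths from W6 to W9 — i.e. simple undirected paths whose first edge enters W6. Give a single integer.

5

A backdoor path from W6 to W9 is any simple undirected path whose first edge points into W6 (i.e. leaves W6 via a parent).
Parents of W6: {W4}.
Enumerating:
  P1: W6 <- W4 -> W8 -> W1 -> W9
  P2: W6 <- W4 -> W8 -> W9
  P3: W6 <- W4 -> W1 <- W8 -> W9
  P4: W6 <- W4 -> W1 -> W9
  P5: W6 <- W4 -> W9
That exhausts the simple backdoor paths. Count: 5.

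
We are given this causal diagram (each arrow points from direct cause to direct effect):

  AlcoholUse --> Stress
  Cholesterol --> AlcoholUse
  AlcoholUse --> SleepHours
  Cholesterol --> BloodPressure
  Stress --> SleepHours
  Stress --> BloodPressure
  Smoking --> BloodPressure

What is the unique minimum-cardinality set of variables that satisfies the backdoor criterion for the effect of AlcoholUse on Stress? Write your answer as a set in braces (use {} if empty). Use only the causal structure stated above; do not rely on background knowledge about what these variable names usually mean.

{}

Variables eligible for adjustment (non-descendants of AlcoholUse, excluding AlcoholUse and Stress): {Cholesterol, Smoking}.
Backdoor paths from AlcoholUse to Stress:
  P1: AlcoholUse <- Cholesterol -> BloodPressure <- Stress
Each backdoor path contains an unconditioned collider, so every path is already blocked with the empty conditioning set:
  P1: blocked at collider BloodPressure (neither it nor any descendant is in the conditioning set).
The empty set is therefore the unique smallest valid set.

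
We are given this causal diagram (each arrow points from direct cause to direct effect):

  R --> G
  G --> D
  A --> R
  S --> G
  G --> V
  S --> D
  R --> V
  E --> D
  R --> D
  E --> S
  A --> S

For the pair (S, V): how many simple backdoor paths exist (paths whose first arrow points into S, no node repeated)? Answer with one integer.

7

A backdoor path from S to V is any simple undirected path whose first edge points into S (i.e. leaves S via a parent).
Parents of S: {A, E}.
Enumerating:
  P1: S <- A -> R -> G -> V
  P2: S <- A -> R -> D <- G -> V
  P3: S <- A -> R -> V
  P4: S <- E -> D <- R -> G -> V
  P5: S <- E -> D <- R -> V
  P6: S <- E -> D <- G <- R -> V
  P7: S <- E -> D <- G -> V
That exhausts the simple backdoor paths. Count: 7.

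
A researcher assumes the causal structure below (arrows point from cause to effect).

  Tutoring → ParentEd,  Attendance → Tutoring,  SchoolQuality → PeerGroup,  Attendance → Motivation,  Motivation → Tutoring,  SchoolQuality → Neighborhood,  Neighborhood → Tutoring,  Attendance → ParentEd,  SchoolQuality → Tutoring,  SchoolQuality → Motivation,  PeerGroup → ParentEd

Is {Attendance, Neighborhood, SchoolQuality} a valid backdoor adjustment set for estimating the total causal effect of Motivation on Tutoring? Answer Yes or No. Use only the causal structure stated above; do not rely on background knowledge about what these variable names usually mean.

Yes

Backdoor paths from Motivation to Tutoring (paths whose first edge points into Motivation):
  P1: Motivation <- SchoolQuality -> PeerGroup -> ParentEd <- Attendance -> Tutoring
  P2: Motivation <- SchoolQuality -> PeerGroup -> ParentEd <- Tutoring
  P3: Motivation <- SchoolQuality -> Neighborhood -> Tutoring
  P4: Motivation <- SchoolQuality -> Tutoring
  P5: Motivation <- Attendance -> Tutoring
  P6: Motivation <- Attendance -> ParentEd <- PeerGroup <- SchoolQuality -> Neighborhood -> Tutoring
  P7: Motivation <- Attendance -> ParentEd <- PeerGroup <- SchoolQuality -> Tutoring
  P8: Motivation <- Attendance -> ParentEd <- Tutoring
Condition 1 (no descendant of Motivation in the set): holds — descendants of Motivation are {ParentEd, Tutoring}; none are in {Attendance, Neighborhood, SchoolQuality}.
Condition 2 (every backdoor path blocked by {Attendance, Neighborhood, SchoolQuality}):
  P1: blocked at fork node SchoolQuality ∈ conditioning set.
  P2: blocked at fork node SchoolQuality ∈ conditioning set.
  P3: blocked at fork node SchoolQuality ∈ conditioning set.
  P4: blocked at fork node SchoolQuality ∈ conditioning set.
  P5: blocked at fork node Attendance ∈ conditioning set.
  P6: blocked at fork node Attendance ∈ conditioning set.
  P7: blocked at fork node Attendance ∈ conditioning set.
  P8: blocked at fork node Attendance ∈ conditioning set.
{Attendance, Neighborhood, SchoolQuality} satisfies the backdoor criterion.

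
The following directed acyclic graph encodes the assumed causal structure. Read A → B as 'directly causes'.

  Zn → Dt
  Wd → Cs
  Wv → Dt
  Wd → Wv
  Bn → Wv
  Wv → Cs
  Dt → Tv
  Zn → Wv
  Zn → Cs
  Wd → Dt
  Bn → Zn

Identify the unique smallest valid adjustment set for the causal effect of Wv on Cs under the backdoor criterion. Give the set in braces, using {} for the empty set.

{Wd, Zn}

Variables eligible for adjustment (non-descendants of Wv, excluding Wv and Cs): {Bn, Wd, Zn}.
Backdoor paths from Wv to Cs:
  P1: Wv <- Bn -> Zn -> Dt <- Wd -> Cs
  P2: Wv <- Bn -> Zn -> Cs
  P3: Wv <- Wd -> Dt <- Zn -> Cs
  P4: Wv <- Wd -> Cs
  P5: Wv <- Zn -> Dt <- Wd -> Cs
  P6: Wv <- Zn -> Cs
The empty set is not sufficient: P2 (Wv <- Bn -> Zn -> Cs) has no collider blocking it and no conditioned non-collider, so it is open.
Try {Wd, Zn}:
  P1: blocked at chain node Zn ∈ conditioning set.
  P2: blocked at chain node Zn ∈ conditioning set.
  P3: blocked at fork node Wd ∈ conditioning set.
  P4: blocked at fork node Wd ∈ conditioning set.
  P5: blocked at fork node Zn ∈ conditioning set.
  P6: blocked at fork node Zn ∈ conditioning set.
{Wd, Zn} contains no descendant of Wv and blocks every backdoor path.
Every element of {Wd, Zn} is needed (dropping Wd leaves P4 open; dropping Zn leaves P2 open), so no proper subset is valid.
Among all size-2 subsets of the eligible variables, only {Wd, Zn} blocks every backdoor path, so it is the unique smallest valid adjustment set.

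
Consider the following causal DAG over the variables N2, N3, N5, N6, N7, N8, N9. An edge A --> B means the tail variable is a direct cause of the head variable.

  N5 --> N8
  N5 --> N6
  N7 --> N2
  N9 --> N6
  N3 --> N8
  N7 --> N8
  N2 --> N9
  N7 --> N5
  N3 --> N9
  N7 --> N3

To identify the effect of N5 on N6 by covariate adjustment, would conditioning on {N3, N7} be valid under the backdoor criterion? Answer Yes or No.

Backdoor paths from N5 to N6 (paths whose first edge points into N5):
  P1: N5 <- N7 -> N2 -> N9 -> N6
  P2: N5 <- N7 -> N3 -> N9 -> N6
  P3: N5 <- N7 -> N8 <- N3 -> N9 -> N6
Condition 1 (no descendant of N5 in the set): holds — descendants of N5 are {N6, N8}; none are in {N3, N7}.
Condition 2 (every backdoor path blocked by {N3, N7}):
  P1: blocked at fork node N7 ∈ conditioning set.
  P2: blocked at fork node N7 ∈ conditioning set.
  P3: blocked at fork node N7 ∈ conditioning set.
{N3, N7} satisfies the backdoor criterion.

Yes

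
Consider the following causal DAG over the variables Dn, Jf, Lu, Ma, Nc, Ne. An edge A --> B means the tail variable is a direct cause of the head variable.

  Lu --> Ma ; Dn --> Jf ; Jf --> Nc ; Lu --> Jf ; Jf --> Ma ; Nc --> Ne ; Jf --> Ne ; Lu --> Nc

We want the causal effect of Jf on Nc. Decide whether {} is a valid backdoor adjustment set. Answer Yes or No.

No

Backdoor paths from Jf to Nc (paths whose first edge points into Jf):
  P1: Jf <- Lu -> Nc
Condition 1 (no descendant of Jf in the set): holds — descendants of Jf are {Ma, Nc, Ne}; none are in {}.
Condition 2 (every backdoor path blocked by {}):
  P1: open — no interior node is in the conditioning set.
{} does not satisfy the backdoor criterion.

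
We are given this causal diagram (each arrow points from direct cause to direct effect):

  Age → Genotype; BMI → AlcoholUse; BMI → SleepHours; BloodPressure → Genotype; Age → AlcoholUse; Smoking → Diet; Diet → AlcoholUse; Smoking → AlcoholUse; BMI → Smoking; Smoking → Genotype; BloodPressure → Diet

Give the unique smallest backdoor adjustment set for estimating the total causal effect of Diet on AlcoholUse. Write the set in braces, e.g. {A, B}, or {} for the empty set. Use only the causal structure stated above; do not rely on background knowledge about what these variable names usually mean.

Variables eligible for adjustment (non-descendants of Diet, excluding Diet and AlcoholUse): {Age, BMI, BloodPressure, Genotype, SleepHours, Smoking}.
Backdoor paths from Diet to AlcoholUse:
  P1: Diet <- BloodPressure -> Genotype <- Smoking <- BMI -> AlcoholUse
  P2: Diet <- BloodPressure -> Genotype <- Smoking -> AlcoholUse
  P3: Diet <- BloodPressure -> Genotype <- Age -> AlcoholUse
  P4: Diet <- Smoking <- BMI -> AlcoholUse
  P5: Diet <- Smoking -> AlcoholUse
  P6: Diet <- Smoking -> Genotype <- Age -> AlcoholUse
The empty set is not sufficient: P4 (Diet <- Smoking <- BMI -> AlcoholUse) has no collider blocking it and no conditioned non-collider, so it is open.
Try {Smoking}:
  P1: blocked at collider Genotype (neither it nor any descendant is in the conditioning set).
  P2: blocked at collider Genotype (neither it nor any descendant is in the conditioning set).
  P3: blocked at collider Genotype (neither it nor any descendant is in the conditioning set).
  P4: blocked at chain node Smoking ∈ conditioning set.
  P5: blocked at fork node Smoking ∈ conditioning set.
  P6: blocked at fork node Smoking ∈ conditioning set.
{Smoking} contains no descendant of Diet and blocks every backdoor path.
No other singleton works — e.g. {BloodPressure} leaves P4 open — so {Smoking} is the unique smallest valid adjustment set.

{Smoking}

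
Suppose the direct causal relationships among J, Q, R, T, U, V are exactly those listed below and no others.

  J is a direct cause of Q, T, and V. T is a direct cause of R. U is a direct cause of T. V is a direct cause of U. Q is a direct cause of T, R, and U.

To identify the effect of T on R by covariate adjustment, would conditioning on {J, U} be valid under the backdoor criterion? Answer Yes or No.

No

Backdoor paths from T to R (paths whose first edge points into T):
  P1: T <- J -> Q -> R
  P2: T <- J -> V -> U <- Q -> R
  P3: T <- Q -> R
  P4: T <- U <- Q -> R
  P5: T <- U <- V <- J -> Q -> R
Condition 1 (no descendant of T in the set): holds — descendants of T are {R}; none are in {J, U}.
Condition 2 (every backdoor path blocked by {J, U}):
  P1: blocked at fork node J ∈ conditioning set.
  P2: blocked at fork node J ∈ conditioning set.
  P3: open — no interior node is in the conditioning set.
  P4: blocked at chain node U ∈ conditioning set.
  P5: blocked at chain node U ∈ conditioning set.
{J, U} does not satisfy the backdoor criterion.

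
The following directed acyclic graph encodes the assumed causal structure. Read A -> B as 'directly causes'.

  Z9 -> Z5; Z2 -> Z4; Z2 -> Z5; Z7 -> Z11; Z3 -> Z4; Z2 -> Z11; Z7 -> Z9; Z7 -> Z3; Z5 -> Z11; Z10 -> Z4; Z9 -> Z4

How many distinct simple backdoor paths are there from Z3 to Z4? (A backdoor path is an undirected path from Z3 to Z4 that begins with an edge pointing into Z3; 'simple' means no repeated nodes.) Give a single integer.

A backdoor path from Z3 to Z4 is any simple undirected path whose first edge points into Z3 (i.e. leaves Z3 via a parent).
Parents of Z3: {Z7}.
Enumerating:
  P1: Z3 <- Z7 -> Z9 -> Z5 <- Z2 -> Z4
  P2: Z3 <- Z7 -> Z9 -> Z5 -> Z11 <- Z2 -> Z4
  P3: Z3 <- Z7 -> Z9 -> Z4
  P4: Z3 <- Z7 -> Z11 <- Z2 -> Z5 <- Z9 -> Z4
  P5: Z3 <- Z7 -> Z11 <- Z2 -> Z4
  P6: Z3 <- Z7 -> Z11 <- Z5 <- Z9 -> Z4
  P7: Z3 <- Z7 -> Z11 <- Z5 <- Z2 -> Z4
That exhausts the simple backdoor paths. Count: 7.

7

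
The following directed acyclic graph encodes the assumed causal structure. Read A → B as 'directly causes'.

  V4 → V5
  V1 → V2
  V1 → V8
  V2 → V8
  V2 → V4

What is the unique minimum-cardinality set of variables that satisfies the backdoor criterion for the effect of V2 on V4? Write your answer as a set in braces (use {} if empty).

Variables eligible for adjustment (non-descendants of V2, excluding V2 and V4): {V1}.
Backdoor paths from V2 to V4:
  (none)
With no backdoor paths the empty set already satisfies the criterion, and it is trivially minimal.

{}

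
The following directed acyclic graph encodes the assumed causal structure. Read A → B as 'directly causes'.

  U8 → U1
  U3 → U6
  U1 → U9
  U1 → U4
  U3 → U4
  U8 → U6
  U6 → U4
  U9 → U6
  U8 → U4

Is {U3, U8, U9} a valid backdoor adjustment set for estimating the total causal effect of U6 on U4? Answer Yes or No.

Yes

Backdoor paths from U6 to U4 (paths whose first edge points into U6):
  P1: U6 <- U8 -> U1 -> U4
  P2: U6 <- U8 -> U4
  P3: U6 <- U9 <- U1 <- U8 -> U4
  P4: U6 <- U9 <- U1 -> U4
  P5: U6 <- U3 -> U4
Condition 1 (no descendant of U6 in the set): holds — descendants of U6 are {U4}; none are in {U3, U8, U9}.
Condition 2 (every backdoor path blocked by {U3, U8, U9}):
  P1: blocked at fork node U8 ∈ conditioning set.
  P2: blocked at fork node U8 ∈ conditioning set.
  P3: blocked at chain node U9 ∈ conditioning set.
  P4: blocked at chain node U9 ∈ conditioning set.
  P5: blocked at fork node U3 ∈ conditioning set.
{U3, U8, U9} satisfies the backdoor criterion.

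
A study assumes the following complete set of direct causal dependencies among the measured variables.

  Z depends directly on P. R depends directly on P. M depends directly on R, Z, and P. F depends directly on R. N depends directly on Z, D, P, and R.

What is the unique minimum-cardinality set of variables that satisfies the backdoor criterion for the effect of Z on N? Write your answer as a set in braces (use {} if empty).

Variables eligible for adjustment (non-descendants of Z, excluding Z and N): {D, F, P, R}.
Backdoor paths from Z to N:
  P1: Z <- P -> R -> N
  P2: Z <- P -> N
  P3: Z <- P -> M <- R -> N
The empty set is not sufficient: P1 (Z <- P -> R -> N) has no collider blocking it and no conditioned non-collider, so it is open.
Try {P}:
  P1: blocked at fork node P ∈ conditioning set.
  P2: blocked at fork node P ∈ conditioning set.
  P3: blocked at fork node P ∈ conditioning set.
{P} contains no descendant of Z and blocks every backdoor path.
No other singleton works — e.g. {D} leaves P1 open — so {P} is the unique smallest valid adjustment set.

{P}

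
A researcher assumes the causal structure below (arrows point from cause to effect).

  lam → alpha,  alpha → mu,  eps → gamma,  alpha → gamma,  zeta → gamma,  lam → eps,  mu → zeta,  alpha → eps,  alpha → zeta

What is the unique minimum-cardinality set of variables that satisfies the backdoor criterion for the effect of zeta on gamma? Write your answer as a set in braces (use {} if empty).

{alpha}

Variables eligible for adjustment (non-descendants of zeta, excluding zeta and gamma): {alpha, eps, lam, mu}.
Backdoor paths from zeta to gamma:
  P1: zeta <- alpha <- lam -> eps -> gamma
  P2: zeta <- alpha -> eps -> gamma
  P3: zeta <- alpha -> gamma
  P4: zeta <- mu <- alpha <- lam -> eps -> gamma
  P5: zeta <- mu <- alpha -> eps -> gamma
  P6: zeta <- mu <- alpha -> gamma
The empty set is not sufficient: P1 (zeta <- alpha <- lam -> eps -> gamma) has no collider blocking it and no conditioned non-collider, so it is open.
Try {alpha}:
  P1: blocked at chain node alpha ∈ conditioning set.
  P2: blocked at fork node alpha ∈ conditioning set.
  P3: blocked at fork node alpha ∈ conditioning set.
  P4: blocked at chain node alpha ∈ conditioning set.
  P5: blocked at fork node alpha ∈ conditioning set.
  P6: blocked at fork node alpha ∈ conditioning set.
{alpha} contains no descendant of zeta and blocks every backdoor path.
No other singleton works — e.g. {lam} leaves P2 open — so {alpha} is the unique smallest valid adjustment set.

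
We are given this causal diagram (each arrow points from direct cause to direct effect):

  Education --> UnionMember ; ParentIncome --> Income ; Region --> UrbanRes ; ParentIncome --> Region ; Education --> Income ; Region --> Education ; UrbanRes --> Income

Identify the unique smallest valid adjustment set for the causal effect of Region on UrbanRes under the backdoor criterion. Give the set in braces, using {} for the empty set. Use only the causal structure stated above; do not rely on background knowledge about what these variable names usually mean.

Variables eligible for adjustment (non-descendants of Region, excluding Region and UrbanRes): {ParentIncome}.
Backdoor paths from Region to UrbanRes:
  P1: Region <- ParentIncome -> Income <- UrbanRes
Each backdoor path contains an unconditioned collider, so every path is already blocked with the empty conditioning set:
  P1: blocked at collider Income (neither it nor any descendant is in the conditioning set).
The empty set is therefore the unique smallest valid set.

{}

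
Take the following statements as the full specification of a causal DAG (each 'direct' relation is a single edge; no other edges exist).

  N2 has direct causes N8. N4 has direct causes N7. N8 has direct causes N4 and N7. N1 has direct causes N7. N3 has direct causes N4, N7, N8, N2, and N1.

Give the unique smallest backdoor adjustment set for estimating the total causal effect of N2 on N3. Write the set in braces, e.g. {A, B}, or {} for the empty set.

Variables eligible for adjustment (non-descendants of N2, excluding N2 and N3): {N1, N4, N7, N8}.
Backdoor paths from N2 to N3:
  P1: N2 <- N8 <- N7 -> N4 -> N3
  P2: N2 <- N8 <- N7 -> N1 -> N3
  P3: N2 <- N8 <- N7 -> N3
  P4: N2 <- N8 <- N4 <- N7 -> N1 -> N3
  P5: N2 <- N8 <- N4 <- N7 -> N3
  P6: N2 <- N8 <- N4 -> N3
  P7: N2 <- N8 -> N3
The empty set is not sufficient: P1 (N2 <- N8 <- N7 -> N4 -> N3) has no collider blocking it and no conditioned non-collider, so it is open.
Try {N8}:
  P1: blocked at chain node N8 ∈ conditioning set.
  P2: blocked at chain node N8 ∈ conditioning set.
  P3: blocked at chain node N8 ∈ conditioning set.
  P4: blocked at chain node N8 ∈ conditioning set.
  P5: blocked at chain node N8 ∈ conditioning set.
  P6: blocked at chain node N8 ∈ conditioning set.
  P7: blocked at fork node N8 ∈ conditioning set.
{N8} contains no descendant of N2 and blocks every backdoor path.
No other singleton works — e.g. {N7} leaves P6 open — so {N8} is the unique smallest valid adjustment set.

{N8}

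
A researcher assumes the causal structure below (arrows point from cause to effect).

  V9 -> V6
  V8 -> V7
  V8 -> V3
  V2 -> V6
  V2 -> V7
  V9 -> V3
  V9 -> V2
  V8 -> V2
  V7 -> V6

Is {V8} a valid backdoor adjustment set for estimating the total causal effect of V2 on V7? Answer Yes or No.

Yes

Backdoor paths from V2 to V7 (paths whose first edge points into V2):
  P1: V2 <- V8 -> V3 <- V9 -> V6 <- V7
  P2: V2 <- V8 -> V7
  P3: V2 <- V9 -> V3 <- V8 -> V7
  P4: V2 <- V9 -> V6 <- V7
Condition 1 (no descendant of V2 in the set): holds — descendants of V2 are {V6, V7}; none are in {V8}.
Condition 2 (every backdoor path blocked by {V8}):
  P1: blocked at fork node V8 ∈ conditioning set.
  P2: blocked at fork node V8 ∈ conditioning set.
  P3: blocked at collider V3 (neither it nor any descendant is in the conditioning set).
  P4: blocked at collider V6 (neither it nor any descendant is in the conditioning set).
{V8} satisfies the backdoor criterion.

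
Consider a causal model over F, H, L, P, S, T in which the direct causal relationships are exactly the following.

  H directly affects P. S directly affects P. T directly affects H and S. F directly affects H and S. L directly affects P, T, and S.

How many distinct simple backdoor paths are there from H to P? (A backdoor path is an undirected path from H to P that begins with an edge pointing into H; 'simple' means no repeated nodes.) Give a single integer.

7

A backdoor path from H to P is any simple undirected path whose first edge points into H (i.e. leaves H via a parent).
Parents of H: {F, T}.
Enumerating:
  P1: H <- F -> S <- L -> P
  P2: H <- F -> S <- T <- L -> P
  P3: H <- F -> S -> P
  P4: H <- T <- L -> S -> P
  P5: H <- T <- L -> P
  P6: H <- T -> S <- L -> P
  P7: H <- T -> S -> P
That exhausts the simple backdoor paths. Count: 7.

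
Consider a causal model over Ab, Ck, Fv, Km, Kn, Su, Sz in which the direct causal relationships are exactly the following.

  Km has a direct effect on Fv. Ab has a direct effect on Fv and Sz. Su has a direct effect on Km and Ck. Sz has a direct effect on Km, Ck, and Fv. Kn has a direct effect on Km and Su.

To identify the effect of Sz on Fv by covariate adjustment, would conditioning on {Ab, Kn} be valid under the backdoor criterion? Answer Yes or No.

Yes

Backdoor paths from Sz to Fv (paths whose first edge points into Sz):
  P1: Sz <- Ab -> Fv
Condition 1 (no descendant of Sz in the set): holds — descendants of Sz are {Ck, Fv, Km}; none are in {Ab, Kn}.
Condition 2 (every backdoor path blocked by {Ab, Kn}):
  P1: blocked at fork node Ab ∈ conditioning set.
{Ab, Kn} satisfies the backdoor criterion.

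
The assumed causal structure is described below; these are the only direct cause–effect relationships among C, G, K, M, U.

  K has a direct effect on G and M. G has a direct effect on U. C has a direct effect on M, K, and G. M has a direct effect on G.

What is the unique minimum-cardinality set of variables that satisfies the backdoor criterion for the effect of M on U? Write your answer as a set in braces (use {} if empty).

{C, K}

Variables eligible for adjustment (non-descendants of M, excluding M and U): {C, K}.
Backdoor paths from M to U:
  P1: M <- C -> K -> G -> U
  P2: M <- C -> G -> U
  P3: M <- K <- C -> G -> U
  P4: M <- K -> G -> U
The empty set is not sufficient: P1 (M <- C -> K -> G -> U) has no collider blocking it and no conditioned non-collider, so it is open.
Try {C, K}:
  P1: blocked at fork node C ∈ conditioning set.
  P2: blocked at fork node C ∈ conditioning set.
  P3: blocked at chain node K ∈ conditioning set.
  P4: blocked at fork node K ∈ conditioning set.
{C, K} contains no descendant of M and blocks every backdoor path.
Every element of {C, K} is needed (dropping C leaves P2 open; dropping K leaves P4 open), so no proper subset is valid.
Among all size-2 subsets of the eligible variables, only {C, K} blocks every backdoor path, so it is the unique smallest valid adjustment set.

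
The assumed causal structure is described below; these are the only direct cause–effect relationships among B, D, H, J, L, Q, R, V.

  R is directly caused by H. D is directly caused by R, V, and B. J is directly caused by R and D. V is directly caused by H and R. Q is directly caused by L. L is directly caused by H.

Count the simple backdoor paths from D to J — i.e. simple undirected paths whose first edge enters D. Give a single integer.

A backdoor path from D to J is any simple undirected path whose first edge points into D (i.e. leaves D via a parent).
Parents of D: {B, R, V}.
Enumerating:
  P1: D <- R -> J
  P2: D <- V <- H -> R -> J
  P3: D <- V <- R -> J
That exhausts the simple backdoor paths. Count: 3.

3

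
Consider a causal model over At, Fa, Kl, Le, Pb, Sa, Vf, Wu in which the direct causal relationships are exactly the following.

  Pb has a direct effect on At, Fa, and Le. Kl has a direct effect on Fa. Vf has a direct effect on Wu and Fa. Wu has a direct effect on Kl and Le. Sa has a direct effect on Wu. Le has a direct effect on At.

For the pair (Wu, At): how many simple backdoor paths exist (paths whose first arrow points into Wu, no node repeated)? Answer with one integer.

2

A backdoor path from Wu to At is any simple undirected path whose first edge points into Wu (i.e. leaves Wu via a parent).
Parents of Wu: {Sa, Vf}.
Enumerating:
  P1: Wu <- Vf -> Fa <- Pb -> Le -> At
  P2: Wu <- Vf -> Fa <- Pb -> At
That exhausts the simple backdoor paths. Count: 2.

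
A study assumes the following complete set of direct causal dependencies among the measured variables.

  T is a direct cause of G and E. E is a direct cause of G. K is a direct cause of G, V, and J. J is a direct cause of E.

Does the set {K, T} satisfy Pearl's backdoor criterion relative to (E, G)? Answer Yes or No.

Yes

Backdoor paths from E to G (paths whose first edge points into E):
  P1: E <- T -> G
  P2: E <- J <- K -> G
Condition 1 (no descendant of E in the set): holds — descendants of E are {G}; none are in {K, T}.
Condition 2 (every backdoor path blocked by {K, T}):
  P1: blocked at fork node T ∈ conditioning set.
  P2: blocked at fork node K ∈ conditioning set.
{K, T} satisfies the backdoor criterion.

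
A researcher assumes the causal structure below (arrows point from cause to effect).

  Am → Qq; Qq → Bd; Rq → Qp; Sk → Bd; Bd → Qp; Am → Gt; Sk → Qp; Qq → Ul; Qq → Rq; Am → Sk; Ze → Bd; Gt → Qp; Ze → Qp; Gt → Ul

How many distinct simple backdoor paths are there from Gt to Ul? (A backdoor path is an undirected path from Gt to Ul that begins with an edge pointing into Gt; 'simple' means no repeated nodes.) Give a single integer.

A backdoor path from Gt to Ul is any simple undirected path whose first edge points into Gt (i.e. leaves Gt via a parent).
Parents of Gt: {Am}.
Enumerating:
  P1: Gt <- Am -> Sk -> Bd <- Ze -> Qp <- Rq <- Qq -> Ul
  P2: Gt <- Am -> Sk -> Bd <- Qq -> Ul
  P3: Gt <- Am -> Sk -> Bd -> Qp <- Rq <- Qq -> Ul
  P4: Gt <- Am -> Sk -> Qp <- Ze -> Bd <- Qq -> Ul
  P5: Gt <- Am -> Sk -> Qp <- Bd <- Qq -> Ul
  P6: Gt <- Am -> Sk -> Qp <- Rq <- Qq -> Ul
  P7: Gt <- Am -> Qq -> Ul
That exhausts the simple backdoor paths. Count: 7.

7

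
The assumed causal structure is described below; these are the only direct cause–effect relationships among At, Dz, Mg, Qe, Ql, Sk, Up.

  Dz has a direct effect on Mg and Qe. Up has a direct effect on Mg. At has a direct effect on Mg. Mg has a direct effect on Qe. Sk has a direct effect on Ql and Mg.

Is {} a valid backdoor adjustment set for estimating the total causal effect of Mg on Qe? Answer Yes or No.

No

Backdoor paths from Mg to Qe (paths whose first edge points into Mg):
  P1: Mg <- Dz -> Qe
Condition 1 (no descendant of Mg in the set): holds — descendants of Mg are {Qe}; none are in {}.
Condition 2 (every backdoor path blocked by {}):
  P1: open — no interior node is in the conditioning set.
{} does not satisfy the backdoor criterion.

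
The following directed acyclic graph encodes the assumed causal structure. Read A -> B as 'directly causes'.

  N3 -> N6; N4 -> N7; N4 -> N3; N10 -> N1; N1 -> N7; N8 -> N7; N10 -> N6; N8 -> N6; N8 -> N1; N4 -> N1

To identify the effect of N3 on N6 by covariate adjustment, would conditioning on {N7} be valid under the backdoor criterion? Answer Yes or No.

No

Backdoor paths from N3 to N6 (paths whose first edge points into N3):
  P1: N3 <- N4 -> N1 <- N10 -> N6
  P2: N3 <- N4 -> N1 <- N8 -> N6
  P3: N3 <- N4 -> N1 -> N7 <- N8 -> N6
  P4: N3 <- N4 -> N7 <- N8 -> N1 <- N10 -> N6
  P5: N3 <- N4 -> N7 <- N8 -> N6
  P6: N3 <- N4 -> N7 <- N1 <- N10 -> N6
  P7: N3 <- N4 -> N7 <- N1 <- N8 -> N6
Condition 1 (no descendant of N3 in the set): holds — descendants of N3 are {N6}; none are in {N7}.
Condition 2 (every backdoor path blocked by {N7}):
  P1: open — collider(s) N1 are conditioned on (or have a conditioned descendant) and no non-collider on the path is in the set.
  P2: open — collider(s) N1 are conditioned on (or have a conditioned descendant) and no non-collider on the path is in the set.
  P3: open — collider(s) N7 are conditioned on (or have a conditioned descendant) and no non-collider on the path is in the set.
  P4: open — collider(s) N7, N1 are conditioned on (or have a conditioned descendant) and no non-collider on the path is in the set.
  P5: open — collider(s) N7 are conditioned on (or have a conditioned descendant) and no non-collider on the path is in the set.
  P6: open — collider(s) N7 are conditioned on (or have a conditioned descendant) and no non-collider on the path is in the set.
  P7: open — collider(s) N7 are conditioned on (or have a conditioned descendant) and no non-collider on the path is in the set.
{N7} does not satisfy the backdoor criterion.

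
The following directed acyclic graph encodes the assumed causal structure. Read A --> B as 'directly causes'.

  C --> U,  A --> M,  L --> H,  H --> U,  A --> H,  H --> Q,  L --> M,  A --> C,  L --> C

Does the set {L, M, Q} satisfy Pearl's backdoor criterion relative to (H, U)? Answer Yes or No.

No

Backdoor paths from H to U (paths whose first edge points into H):
  P1: H <- A -> C -> U
  P2: H <- A -> M <- L -> C -> U
  P3: H <- L -> C -> U
  P4: H <- L -> M <- A -> C -> U
Condition 1 (no descendant of H in the set): FAILS — Q is a descendant of H.
Condition 2 (every backdoor path blocked by {L, M, Q}):
  P1: open — no interior node is in the conditioning set.
  P2: blocked at fork node L ∈ conditioning set.
  P3: blocked at fork node L ∈ conditioning set.
  P4: blocked at fork node L ∈ conditioning set.
{L, M, Q} does not satisfy the backdoor criterion.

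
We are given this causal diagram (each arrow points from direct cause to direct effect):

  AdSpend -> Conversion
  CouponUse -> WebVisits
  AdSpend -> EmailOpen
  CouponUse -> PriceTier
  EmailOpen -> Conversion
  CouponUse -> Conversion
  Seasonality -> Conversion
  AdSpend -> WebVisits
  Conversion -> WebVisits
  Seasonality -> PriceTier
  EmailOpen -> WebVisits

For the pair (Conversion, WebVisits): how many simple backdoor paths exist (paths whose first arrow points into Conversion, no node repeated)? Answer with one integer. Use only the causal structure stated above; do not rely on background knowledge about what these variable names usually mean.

6

A backdoor path from Conversion to WebVisits is any simple undirected path whose first edge points into Conversion (i.e. leaves Conversion via a parent).
Parents of Conversion: {AdSpend, CouponUse, EmailOpen, Seasonality}.
Enumerating:
  P1: Conversion <- AdSpend -> EmailOpen -> WebVisits
  P2: Conversion <- AdSpend -> WebVisits
  P3: Conversion <- Seasonality -> PriceTier <- CouponUse -> WebVisits
  P4: Conversion <- EmailOpen <- AdSpend -> WebVisits
  P5: Conversion <- EmailOpen -> WebVisits
  P6: Conversion <- CouponUse -> WebVisits
That exhausts the simple backdoor paths. Count: 6.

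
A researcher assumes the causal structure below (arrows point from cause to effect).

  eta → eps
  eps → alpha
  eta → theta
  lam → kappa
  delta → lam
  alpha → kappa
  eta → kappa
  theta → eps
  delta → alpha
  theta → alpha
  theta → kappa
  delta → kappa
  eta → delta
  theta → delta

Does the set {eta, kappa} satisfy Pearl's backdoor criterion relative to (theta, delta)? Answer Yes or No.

Backdoor paths from theta to delta (paths whose first edge points into theta):
  P1: theta <- eta -> eps -> alpha <- delta
  P2: theta <- eta -> eps -> alpha -> kappa <- delta
  P3: theta <- eta -> eps -> alpha -> kappa <- lam <- delta
  P4: theta <- eta -> delta
  P5: theta <- eta -> kappa <- delta
  P6: theta <- eta -> kappa <- alpha <- delta
  P7: theta <- eta -> kappa <- lam <- delta
Condition 1 (no descendant of theta in the set): FAILS — kappa is a descendant of theta.
Condition 2 (every backdoor path blocked by {eta, kappa}):
  P1: blocked at fork node eta ∈ conditioning set.
  P2: blocked at fork node eta ∈ conditioning set.
  P3: blocked at fork node eta ∈ conditioning set.
  P4: blocked at fork node eta ∈ conditioning set.
  P5: blocked at fork node eta ∈ conditioning set.
  P6: blocked at fork node eta ∈ conditioning set.
  P7: blocked at fork node eta ∈ conditioning set.
{eta, kappa} does not satisfy the backdoor criterion.

No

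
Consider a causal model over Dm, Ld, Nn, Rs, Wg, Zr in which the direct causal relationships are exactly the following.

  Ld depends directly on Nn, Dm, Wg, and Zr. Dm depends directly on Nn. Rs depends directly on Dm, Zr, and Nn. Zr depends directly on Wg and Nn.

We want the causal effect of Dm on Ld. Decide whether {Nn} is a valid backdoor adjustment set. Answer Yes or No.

Backdoor paths from Dm to Ld (paths whose first edge points into Dm):
  P1: Dm <- Nn -> Zr <- Wg -> Ld
  P2: Dm <- Nn -> Zr -> Ld
  P3: Dm <- Nn -> Rs <- Zr <- Wg -> Ld
  P4: Dm <- Nn -> Rs <- Zr -> Ld
  P5: Dm <- Nn -> Ld
Condition 1 (no descendant of Dm in the set): holds — descendants of Dm are {Ld, Rs}; none are in {Nn}.
Condition 2 (every backdoor path blocked by {Nn}):
  P1: blocked at fork node Nn ∈ conditioning set.
  P2: blocked at fork node Nn ∈ conditioning set.
  P3: blocked at fork node Nn ∈ conditioning set.
  P4: blocked at fork node Nn ∈ conditioning set.
  P5: blocked at fork node Nn ∈ conditioning set.
{Nn} satisfies the backdoor criterion.

Yes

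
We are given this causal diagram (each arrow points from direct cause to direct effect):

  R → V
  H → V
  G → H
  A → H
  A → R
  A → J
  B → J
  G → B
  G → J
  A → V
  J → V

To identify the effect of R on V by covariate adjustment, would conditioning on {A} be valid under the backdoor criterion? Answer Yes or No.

Yes

Backdoor paths from R to V (paths whose first edge points into R):
  P1: R <- A -> J <- G -> H -> V
  P2: R <- A -> J <- B <- G -> H -> V
  P3: R <- A -> J -> V
  P4: R <- A -> H <- G -> B -> J -> V
  P5: R <- A -> H <- G -> J -> V
  P6: R <- A -> H -> V
  P7: R <- A -> V
Condition 1 (no descendant of R in the set): holds — descendants of R are {V}; none are in {A}.
Condition 2 (every backdoor path blocked by {A}):
  P1: blocked at fork node A ∈ conditioning set.
  P2: blocked at fork node A ∈ conditioning set.
  P3: blocked at fork node A ∈ conditioning set.
  P4: blocked at fork node A ∈ conditioning set.
  P5: blocked at fork node A ∈ conditioning set.
  P6: blocked at fork node A ∈ conditioning set.
  P7: blocked at fork node A ∈ conditioning set.
{A} satisfies the backdoor criterion.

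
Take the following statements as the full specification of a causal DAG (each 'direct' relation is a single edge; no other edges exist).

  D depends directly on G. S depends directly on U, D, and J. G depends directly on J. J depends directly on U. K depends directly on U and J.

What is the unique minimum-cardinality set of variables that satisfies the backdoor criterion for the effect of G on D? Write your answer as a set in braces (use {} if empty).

Variables eligible for adjustment (non-descendants of G, excluding G and D): {J, K, U}.
Backdoor paths from G to D:
  P1: G <- J <- U -> S <- D
  P2: G <- J -> K <- U -> S <- D
  P3: G <- J -> S <- D
Each backdoor path contains an unconditioned collider, so every path is already blocked with the empty conditioning set:
  P1: blocked at collider S (neither it nor any descendant is in the conditioning set).
  P2: blocked at collider K (neither it nor any descendant is in the conditioning set).
  P3: blocked at collider S (neither it nor any descendant is in the conditioning set).
The empty set is therefore the unique smallest valid set.

{}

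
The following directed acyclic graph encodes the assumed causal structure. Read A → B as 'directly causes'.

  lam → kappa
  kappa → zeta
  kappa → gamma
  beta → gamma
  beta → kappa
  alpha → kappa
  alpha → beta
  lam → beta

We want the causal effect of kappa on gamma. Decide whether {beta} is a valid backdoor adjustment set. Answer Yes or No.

Yes

Backdoor paths from kappa to gamma (paths whose first edge points into kappa):
  P1: kappa <- lam -> beta -> gamma
  P2: kappa <- alpha -> beta -> gamma
  P3: kappa <- beta -> gamma
Condition 1 (no descendant of kappa in the set): holds — descendants of kappa are {gamma, zeta}; none are in {beta}.
Condition 2 (every backdoor path blocked by {beta}):
  P1: blocked at chain node beta ∈ conditioning set.
  P2: blocked at chain node beta ∈ conditioning set.
  P3: blocked at fork node beta ∈ conditioning set.
{beta} satisfies the backdoor criterion.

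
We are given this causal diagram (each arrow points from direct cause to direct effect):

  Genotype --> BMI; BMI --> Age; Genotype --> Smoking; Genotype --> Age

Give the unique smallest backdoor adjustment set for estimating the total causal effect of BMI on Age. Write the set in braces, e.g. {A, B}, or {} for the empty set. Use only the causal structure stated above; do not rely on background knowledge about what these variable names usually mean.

{Genotype}

Variables eligible for adjustment (non-descendants of BMI, excluding BMI and Age): {Genotype, Smoking}.
Backdoor paths from BMI to Age:
  P1: BMI <- Genotype -> Age
The empty set is not sufficient: P1 (BMI <- Genotype -> Age) has no collider blocking it and no conditioned non-collider, so it is open.
Try {Genotype}:
  P1: blocked at fork node Genotype ∈ conditioning set.
{Genotype} contains no descendant of BMI and blocks every backdoor path.
No other singleton works — e.g. {Smoking} leaves P1 open — so {Genotype} is the unique smallest valid adjustment set.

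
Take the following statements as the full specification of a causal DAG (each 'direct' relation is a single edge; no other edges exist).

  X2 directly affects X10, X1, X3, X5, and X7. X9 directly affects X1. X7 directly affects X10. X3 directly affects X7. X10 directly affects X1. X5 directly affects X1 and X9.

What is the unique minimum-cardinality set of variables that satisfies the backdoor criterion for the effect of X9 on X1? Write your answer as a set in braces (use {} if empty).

Variables eligible for adjustment (non-descendants of X9, excluding X9 and X1): {X10, X2, X3, X5, X7}.
Backdoor paths from X9 to X1:
  P1: X9 <- X5 <- X2 -> X3 -> X7 -> X10 -> X1
  P2: X9 <- X5 <- X2 -> X7 -> X10 -> X1
  P3: X9 <- X5 <- X2 -> X10 -> X1
  P4: X9 <- X5 <- X2 -> X1
  P5: X9 <- X5 -> X1
The empty set is not sufficient: P1 (X9 <- X5 <- X2 -> X3 -> X7 -> X10 -> X1) has no collider blocking it and no conditioned non-collider, so it is open.
Try {X5}:
  P1: blocked at chain node X5 ∈ conditioning set.
  P2: blocked at chain node X5 ∈ conditioning set.
  P3: blocked at chain node X5 ∈ conditioning set.
  P4: blocked at chain node X5 ∈ conditioning set.
  P5: blocked at fork node X5 ∈ conditioning set.
{X5} contains no descendant of X9 and blocks every backdoor path.
No other singleton works — e.g. {X2} leaves P5 open — so {X5} is the unique smallest valid adjustment set.

{X5}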